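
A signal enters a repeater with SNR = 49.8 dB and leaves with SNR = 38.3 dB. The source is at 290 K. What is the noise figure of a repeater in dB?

11.5 dB

NF (dB) = SNR_in(dB) − SNR_out(dB) when the source is at T₀
NF = 49.8 − 38.3 = 11.5 dB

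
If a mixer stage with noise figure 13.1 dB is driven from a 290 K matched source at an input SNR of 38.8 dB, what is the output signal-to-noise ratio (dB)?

By definition F = SNR_in/SNR_out, so in dB: SNR_out = SNR_in − NF
SNR_out = 38.8 − 13.1 = 25.7 dB

25.7 dB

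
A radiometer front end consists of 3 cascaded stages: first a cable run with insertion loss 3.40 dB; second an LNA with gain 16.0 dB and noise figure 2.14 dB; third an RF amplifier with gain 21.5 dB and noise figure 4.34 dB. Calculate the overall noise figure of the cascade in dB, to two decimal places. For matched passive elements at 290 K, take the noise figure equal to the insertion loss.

5.65 dB

Convert to linear (a loss of L dB is a gain of −L dB): F_i = 10^(NF_i/10), G_i = 10^(G_i,dB/10)
  Stage 1: F_1 = 10^(3.40/10) = 2.188, G_1 = 10^(−3.40/10) = 0.4571
  Stage 2: F_2 = 10^(2.14/10) = 1.637, G_2 = 10^(16.0/10) = 39.81
  Stage 3: F_3 = 10^(4.34/10) = 2.716, G_3 = 10^(21.5/10) = 141.3
Friis cascade:
  F = 2.188 + (1.637 − 1)/0.4571 + (2.716 − 1)/18.20 = 3.675
NF = 10 log₁₀(3.675) = 5.65 dB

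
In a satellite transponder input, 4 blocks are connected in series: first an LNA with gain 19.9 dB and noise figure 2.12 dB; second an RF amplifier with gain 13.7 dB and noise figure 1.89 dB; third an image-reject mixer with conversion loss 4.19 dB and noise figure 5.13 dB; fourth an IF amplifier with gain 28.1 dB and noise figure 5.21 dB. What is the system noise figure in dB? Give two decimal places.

2.14 dB

Convert to linear (a loss of L dB is a gain of −L dB): F_i = 10^(NF_i/10), G_i = 10^(G_i,dB/10)
  Stage 1: F_1 = 10^(2.12/10) = 1.629, G_1 = 10^(19.9/10) = 97.72
  Stage 2: F_2 = 10^(1.89/10) = 1.545, G_2 = 10^(13.7/10) = 23.44
  Stage 3: F_3 = 10^(5.13/10) = 3.258, G_3 = 10^(−4.19/10) = 0.3811
  Stage 4: F_4 = 10^(5.21/10) = 3.319, G_4 = 10^(28.1/10) = 645.7
Friis cascade:
  F = 1.629 + (1.545 − 1)/97.72 + (3.258 − 1)/2291 + (3.319 − 1)/873.0 = 1.639
NF = 10 log₁₀(1.639) = 2.14 dB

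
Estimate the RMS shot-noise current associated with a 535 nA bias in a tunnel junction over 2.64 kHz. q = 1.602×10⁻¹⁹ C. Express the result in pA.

21.3 pA

I_n = √(2qI·B)
2qI·B = 2 × 1.602×10⁻¹⁹ × 5.35×10⁻⁷ × 2.64×10³ = 4.53×10⁻²² A²
I_n = √(4.53×10⁻²²) = 2.13×10⁻¹¹ A = 21.3 pA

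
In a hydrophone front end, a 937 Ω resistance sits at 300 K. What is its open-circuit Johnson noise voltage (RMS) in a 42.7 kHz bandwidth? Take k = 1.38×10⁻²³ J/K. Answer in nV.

814 nV

V_n = √(4kTRB)
4kTRB = 4 × 1.38×10⁻²³ × 300 × 9.37×10² × 4.27×10⁴ = 6.63×10⁻¹³ V²
V_n = √(6.63×10⁻¹³) = 8.14×10⁻⁷ V = 814 nV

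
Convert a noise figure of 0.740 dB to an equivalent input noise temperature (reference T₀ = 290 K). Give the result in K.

53.9 K

F = 10^(0.740/10) = 1.18577
T_e = (F − 1)·T₀ = (1.18577 − 1) × 290 = 53.9 K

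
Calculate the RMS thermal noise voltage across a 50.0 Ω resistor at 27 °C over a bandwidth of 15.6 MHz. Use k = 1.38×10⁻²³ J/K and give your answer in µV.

T = 27 °C + 273.15 = 300.15 K
V_n = √(4kTRB)
4kTRB = 4 × 1.38×10⁻²³ × 300.15 × 5.00×10¹ × 1.56×10⁷ = 1.29×10⁻¹¹ V²
V_n = √(1.29×10⁻¹¹) = 3.59×10⁻⁶ V = 3.59 µV

3.59 µV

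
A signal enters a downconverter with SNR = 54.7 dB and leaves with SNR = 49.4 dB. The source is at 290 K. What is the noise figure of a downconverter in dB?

5.3 dB

NF (dB) = SNR_in(dB) − SNR_out(dB) when the source is at T₀
NF = 54.7 − 49.4 = 5.3 dB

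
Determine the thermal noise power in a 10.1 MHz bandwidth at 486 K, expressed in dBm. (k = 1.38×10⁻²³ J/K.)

−101.7 dBm

P_n = kTB = 1.38×10⁻²³ × 486 × 1.01×10⁷ = 6.77×10⁻¹⁴ W
In dBm: 10 log₁₀(6.77×10⁻¹⁴ / 10⁻³) = −101.7 dBm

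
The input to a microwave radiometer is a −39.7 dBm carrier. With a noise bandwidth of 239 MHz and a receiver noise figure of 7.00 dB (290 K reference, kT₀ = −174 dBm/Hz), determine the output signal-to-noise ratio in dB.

43.5 dB

Noise floor: N = −174 + 10 log₁₀(B) + NF
10 log₁₀(2.39×10⁸) = 83.78 dB
N = −174 + 83.78 + 7.00 = −83.22 dBm
SNR = P_sig − N = −39.7 − (−83.22) = 43.52 dB → 43.5 dB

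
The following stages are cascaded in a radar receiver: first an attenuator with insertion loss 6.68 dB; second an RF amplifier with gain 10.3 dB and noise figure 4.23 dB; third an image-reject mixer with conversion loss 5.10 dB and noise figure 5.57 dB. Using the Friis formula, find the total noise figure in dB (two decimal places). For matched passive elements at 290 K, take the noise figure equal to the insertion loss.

11.29 dB

Convert to linear (a loss of L dB is a gain of −L dB): F_i = 10^(NF_i/10), G_i = 10^(G_i,dB/10)
  Stage 1: F_1 = 10^(6.68/10) = 4.656, G_1 = 10^(−6.68/10) = 0.2148
  Stage 2: F_2 = 10^(4.23/10) = 2.649, G_2 = 10^(10.3/10) = 10.72
  Stage 3: F_3 = 10^(5.57/10) = 3.606, G_3 = 10^(−5.10/10) = 0.3090
Friis cascade:
  F = 4.656 + (2.649 − 1)/0.2148 + (3.606 − 1)/2.301 = 13.46
NF = 10 log₁₀(13.46) = 11.29 dB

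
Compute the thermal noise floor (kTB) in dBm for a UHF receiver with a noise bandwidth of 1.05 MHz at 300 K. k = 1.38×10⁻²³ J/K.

−113.6 dBm

P_n = kTB = 1.38×10⁻²³ × 300 × 1.05×10⁶ = 4.35×10⁻¹⁵ W
In dBm: 10 log₁₀(4.35×10⁻¹⁵ / 10⁻³) = −113.6 dBm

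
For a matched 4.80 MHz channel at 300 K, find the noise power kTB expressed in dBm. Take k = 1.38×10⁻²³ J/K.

−107.0 dBm

P_n = kTB = 1.38×10⁻²³ × 300 × 4.80×10⁶ = 1.99×10⁻¹⁴ W
In dBm: 10 log₁₀(1.99×10⁻¹⁴ / 10⁻³) = −107.0 dBm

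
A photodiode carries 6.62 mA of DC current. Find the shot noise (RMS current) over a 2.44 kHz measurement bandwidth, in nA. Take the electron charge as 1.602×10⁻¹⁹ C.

2.27 nA

I_n = √(2qI·B)
2qI·B = 2 × 1.602×10⁻¹⁹ × 6.62×10⁻³ × 2.44×10³ = 5.18×10⁻¹⁸ A²
I_n = √(5.18×10⁻¹⁸) = 2.27×10⁻⁹ A = 2.27 nA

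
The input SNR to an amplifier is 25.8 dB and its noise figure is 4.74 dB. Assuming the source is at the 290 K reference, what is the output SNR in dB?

21.06 dB

By definition F = SNR_in/SNR_out, so in dB: SNR_out = SNR_in − NF
SNR_out = 25.8 − 4.74 = 21.06 dB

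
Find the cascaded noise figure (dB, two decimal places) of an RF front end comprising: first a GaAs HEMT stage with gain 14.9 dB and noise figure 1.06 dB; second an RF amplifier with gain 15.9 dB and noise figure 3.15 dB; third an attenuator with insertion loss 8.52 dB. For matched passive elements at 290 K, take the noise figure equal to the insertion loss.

1.19 dB

Convert to linear (a loss of L dB is a gain of −L dB): F_i = 10^(NF_i/10), G_i = 10^(G_i,dB/10)
  Stage 1: F_1 = 10^(1.06/10) = 1.276, G_1 = 10^(14.9/10) = 30.90
  Stage 2: F_2 = 10^(3.15/10) = 2.065, G_2 = 10^(15.9/10) = 38.90
  Stage 3: F_3 = 10^(8.52/10) = 7.112, G_3 = 10^(−8.52/10) = 0.1406
Friis cascade:
  F = 1.276 + (2.065 − 1)/30.90 + (7.112 − 1)/1202 = 1.316
NF = 10 log₁₀(1.316) = 1.19 dB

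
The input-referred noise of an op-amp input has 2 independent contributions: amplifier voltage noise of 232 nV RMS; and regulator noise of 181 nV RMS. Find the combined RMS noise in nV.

Uncorrelated sources add in power (mean-square): V_tot = √(ΣV_i²)
V_tot = √[(2.32×10⁻⁷)² + (1.81×10⁻⁷)²] = 2.94×10⁻⁷ V = 294 nV

294 nV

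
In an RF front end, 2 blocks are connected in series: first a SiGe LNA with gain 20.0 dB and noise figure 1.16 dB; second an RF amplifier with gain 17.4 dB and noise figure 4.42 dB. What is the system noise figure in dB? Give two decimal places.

Convert to linear (a loss of L dB is a gain of −L dB): F_i = 10^(NF_i/10), G_i = 10^(G_i,dB/10)
  Stage 1: F_1 = 10^(1.16/10) = 1.306, G_1 = 10^(20.0/10) = 100.0
  Stage 2: F_2 = 10^(4.42/10) = 2.767, G_2 = 10^(17.4/10) = 54.95
Friis cascade:
  F = 1.306 + (2.767 − 1)/100.0 = 1.324
NF = 10 log₁₀(1.324) = 1.22 dB

1.22 dB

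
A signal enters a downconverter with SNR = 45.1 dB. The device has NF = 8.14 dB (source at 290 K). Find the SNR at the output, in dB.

36.96 dB

By definition F = SNR_in/SNR_out, so in dB: SNR_out = SNR_in − NF
SNR_out = 45.1 − 8.14 = 36.96 dB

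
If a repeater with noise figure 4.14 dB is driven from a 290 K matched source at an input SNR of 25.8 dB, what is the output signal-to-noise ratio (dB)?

By definition F = SNR_in/SNR_out, so in dB: SNR_out = SNR_in − NF
SNR_out = 25.8 − 4.14 = 21.66 dB

21.66 dB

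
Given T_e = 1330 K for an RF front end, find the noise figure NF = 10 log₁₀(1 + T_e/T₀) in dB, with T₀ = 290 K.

F = 1 + T_e/T₀ = 1 + 1330/290 = 5.58621
NF = 10 log₁₀(5.58621) = 7.47 dB

7.47 dB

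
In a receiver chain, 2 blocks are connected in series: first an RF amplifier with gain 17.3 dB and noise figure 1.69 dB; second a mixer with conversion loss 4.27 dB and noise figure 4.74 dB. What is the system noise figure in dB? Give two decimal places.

Convert to linear (a loss of L dB is a gain of −L dB): F_i = 10^(NF_i/10), G_i = 10^(G_i,dB/10)
  Stage 1: F_1 = 10^(1.69/10) = 1.476, G_1 = 10^(17.3/10) = 53.70
  Stage 2: F_2 = 10^(4.74/10) = 2.979, G_2 = 10^(−4.27/10) = 0.3741
Friis cascade:
  F = 1.476 + (2.979 − 1)/53.70 = 1.513
NF = 10 log₁₀(1.513) = 1.80 dB

1.80 dB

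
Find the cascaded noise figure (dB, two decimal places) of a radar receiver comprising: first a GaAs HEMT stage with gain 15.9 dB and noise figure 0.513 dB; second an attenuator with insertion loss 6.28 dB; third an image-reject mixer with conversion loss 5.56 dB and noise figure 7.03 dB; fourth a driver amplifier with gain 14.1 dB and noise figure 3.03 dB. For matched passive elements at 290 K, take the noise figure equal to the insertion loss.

3.11 dB

Convert to linear (a loss of L dB is a gain of −L dB): F_i = 10^(NF_i/10), G_i = 10^(G_i,dB/10)
  Stage 1: F_1 = 10^(0.513/10) = 1.125, G_1 = 10^(15.9/10) = 38.90
  Stage 2: F_2 = 10^(6.28/10) = 4.246, G_2 = 10^(−6.28/10) = 0.2355
  Stage 3: F_3 = 10^(7.03/10) = 5.047, G_3 = 10^(−5.56/10) = 0.2780
  Stage 4: F_4 = 10^(3.03/10) = 2.009, G_4 = 10^(14.1/10) = 25.70
Friis cascade:
  F = 1.125 + (4.246 − 1)/38.90 + (5.047 − 1)/9.162 + (2.009 − 1)/2.547 = 2.047
NF = 10 log₁₀(2.047) = 3.11 dB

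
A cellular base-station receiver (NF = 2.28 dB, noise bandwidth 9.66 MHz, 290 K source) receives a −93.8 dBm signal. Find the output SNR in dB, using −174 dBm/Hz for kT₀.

Noise floor: N = −174 + 10 log₁₀(B) + NF
10 log₁₀(9.66×10⁶) = 69.85 dB
N = −174 + 69.85 + 2.28 = −101.87 dBm
SNR = P_sig − N = −93.8 − (−101.87) = 8.07 dB → 8.1 dB

8.1 dB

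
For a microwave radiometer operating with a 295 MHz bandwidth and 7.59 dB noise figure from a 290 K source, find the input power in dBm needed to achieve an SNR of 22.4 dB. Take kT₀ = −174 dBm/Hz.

Sensitivity = −174 + 10 log₁₀(B) + NF + SNR_min
= −174 + 84.7 + 7.59 + 22.4
= −59.31 dBm → −59.3 dBm

−59.3 dBm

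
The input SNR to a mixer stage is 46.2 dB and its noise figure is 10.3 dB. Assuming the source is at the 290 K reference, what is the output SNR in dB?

35.9 dB

By definition F = SNR_in/SNR_out, so in dB: SNR_out = SNR_in − NF
SNR_out = 46.2 − 10.3 = 35.9 dB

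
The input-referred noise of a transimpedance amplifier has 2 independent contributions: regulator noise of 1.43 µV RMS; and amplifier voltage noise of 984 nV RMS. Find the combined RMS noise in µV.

Uncorrelated sources add in power (mean-square): V_tot = √(ΣV_i²)
V_tot = √[(1.43×10⁻⁶)² + (9.84×10⁻⁷)²] = 1.74×10⁻⁶ V = 1.74 µV

1.74 µV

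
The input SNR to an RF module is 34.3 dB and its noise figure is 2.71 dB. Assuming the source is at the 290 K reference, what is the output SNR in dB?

31.59 dB

By definition F = SNR_in/SNR_out, so in dB: SNR_out = SNR_in − NF
SNR_out = 34.3 − 2.71 = 31.59 dB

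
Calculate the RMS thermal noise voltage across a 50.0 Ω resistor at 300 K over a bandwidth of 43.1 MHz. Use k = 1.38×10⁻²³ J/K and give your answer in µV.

V_n = √(4kTRB)
4kTRB = 4 × 1.38×10⁻²³ × 300 × 5.00×10¹ × 4.31×10⁷ = 3.57×10⁻¹¹ V²
V_n = √(3.57×10⁻¹¹) = 5.97×10⁻⁶ V = 5.97 µV

5.97 µV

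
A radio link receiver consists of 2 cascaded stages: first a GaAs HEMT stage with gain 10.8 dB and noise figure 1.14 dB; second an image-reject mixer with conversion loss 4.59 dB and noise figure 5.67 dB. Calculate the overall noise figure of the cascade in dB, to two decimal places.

1.83 dB

Convert to linear (a loss of L dB is a gain of −L dB): F_i = 10^(NF_i/10), G_i = 10^(G_i,dB/10)
  Stage 1: F_1 = 10^(1.14/10) = 1.300, G_1 = 10^(10.8/10) = 12.02
  Stage 2: F_2 = 10^(5.67/10) = 3.690, G_2 = 10^(−4.59/10) = 0.3475
Friis cascade:
  F = 1.300 + (3.690 − 1)/12.02 = 1.524
NF = 10 log₁₀(1.524) = 1.83 dB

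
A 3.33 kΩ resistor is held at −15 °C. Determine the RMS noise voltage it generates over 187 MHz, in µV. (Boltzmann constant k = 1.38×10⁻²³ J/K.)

T = −15 °C + 273.15 = 258.15 K
V_n = √(4kTRB)
4kTRB = 4 × 1.38×10⁻²³ × 258.15 × 3.33×10³ × 1.87×10⁸ = 8.87×10⁻⁹ V²
V_n = √(8.87×10⁻⁹) = 9.42×10⁻⁵ V = 94.2 µV

94.2 µV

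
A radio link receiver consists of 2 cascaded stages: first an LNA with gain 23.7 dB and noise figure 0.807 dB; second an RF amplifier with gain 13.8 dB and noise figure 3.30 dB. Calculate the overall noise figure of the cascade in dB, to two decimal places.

0.82 dB

Convert to linear (a loss of L dB is a gain of −L dB): F_i = 10^(NF_i/10), G_i = 10^(G_i,dB/10)
  Stage 1: F_1 = 10^(0.807/10) = 1.204, G_1 = 10^(23.7/10) = 234.4
  Stage 2: F_2 = 10^(3.30/10) = 2.138, G_2 = 10^(13.8/10) = 23.99
Friis cascade:
  F = 1.204 + (2.138 − 1)/234.4 = 1.209
NF = 10 log₁₀(1.209) = 0.82 dB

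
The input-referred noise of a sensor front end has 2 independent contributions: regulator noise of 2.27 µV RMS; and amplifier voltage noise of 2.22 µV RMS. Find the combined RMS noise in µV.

Uncorrelated sources add in power (mean-square): V_tot = √(ΣV_i²)
V_tot = √[(2.27×10⁻⁶)² + (2.22×10⁻⁶)²] = 3.18×10⁻⁶ V = 3.18 µV

3.18 µV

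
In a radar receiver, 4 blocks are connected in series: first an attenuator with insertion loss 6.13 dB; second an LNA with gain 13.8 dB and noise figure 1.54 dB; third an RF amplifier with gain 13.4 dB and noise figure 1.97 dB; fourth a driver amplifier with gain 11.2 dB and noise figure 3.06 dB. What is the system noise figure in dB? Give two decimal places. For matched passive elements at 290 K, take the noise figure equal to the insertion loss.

7.75 dB

Convert to linear (a loss of L dB is a gain of −L dB): F_i = 10^(NF_i/10), G_i = 10^(G_i,dB/10)
  Stage 1: F_1 = 10^(6.13/10) = 4.102, G_1 = 10^(−6.13/10) = 0.2438
  Stage 2: F_2 = 10^(1.54/10) = 1.426, G_2 = 10^(13.8/10) = 23.99
  Stage 3: F_3 = 10^(1.97/10) = 1.574, G_3 = 10^(13.4/10) = 21.88
  Stage 4: F_4 = 10^(3.06/10) = 2.023, G_4 = 10^(11.2/10) = 13.18
Friis cascade:
  F = 4.102 + (1.426 − 1)/0.2438 + (1.574 − 1)/5.848 + (2.023 − 1)/127.9 = 5.954
NF = 10 log₁₀(5.954) = 7.75 dB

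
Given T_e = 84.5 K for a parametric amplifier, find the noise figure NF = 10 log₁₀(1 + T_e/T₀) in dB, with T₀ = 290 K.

F = 1 + T_e/T₀ = 1 + 84.5/290 = 1.29138
NF = 10 log₁₀(1.29138) = 1.11 dB

1.11 dB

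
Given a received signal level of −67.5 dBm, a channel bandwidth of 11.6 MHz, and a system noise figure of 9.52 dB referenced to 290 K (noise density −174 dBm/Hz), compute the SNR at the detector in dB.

Noise floor: N = −174 + 10 log₁₀(B) + NF
10 log₁₀(1.16×10⁷) = 70.64 dB
N = −174 + 70.64 + 9.52 = −93.84 dBm
SNR = P_sig − N = −67.5 − (−93.84) = 26.34 dB → 26.3 dB

26.3 dB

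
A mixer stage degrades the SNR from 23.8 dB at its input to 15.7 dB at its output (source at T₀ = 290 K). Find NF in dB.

NF (dB) = SNR_in(dB) − SNR_out(dB) when the source is at T₀
NF = 23.8 − 15.7 = 8.1 dB

8.1 dB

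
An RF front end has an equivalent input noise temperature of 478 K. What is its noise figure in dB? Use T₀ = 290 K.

4.23 dB

F = 1 + T_e/T₀ = 1 + 478/290 = 2.64828
NF = 10 log₁₀(2.64828) = 4.23 dB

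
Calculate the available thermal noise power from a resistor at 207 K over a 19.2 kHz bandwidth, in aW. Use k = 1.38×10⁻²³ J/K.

P_n = kTB = 1.38×10⁻²³ × 207 × 1.92×10⁴ = 5.48×10⁻¹⁷ W = 54.8 aW

54.8 aW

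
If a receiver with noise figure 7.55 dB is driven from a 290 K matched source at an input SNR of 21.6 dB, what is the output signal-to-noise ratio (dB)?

14.05 dB

By definition F = SNR_in/SNR_out, so in dB: SNR_out = SNR_in − NF
SNR_out = 21.6 − 7.55 = 14.05 dB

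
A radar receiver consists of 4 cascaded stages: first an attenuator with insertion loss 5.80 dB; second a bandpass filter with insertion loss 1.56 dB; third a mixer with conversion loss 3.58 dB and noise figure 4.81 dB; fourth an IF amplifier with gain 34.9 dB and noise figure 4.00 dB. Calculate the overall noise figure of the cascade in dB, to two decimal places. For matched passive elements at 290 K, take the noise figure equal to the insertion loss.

Convert to linear (a loss of L dB is a gain of −L dB): F_i = 10^(NF_i/10), G_i = 10^(G_i,dB/10)
  Stage 1: F_1 = 10^(5.80/10) = 3.802, G_1 = 10^(−5.80/10) = 0.2630
  Stage 2: F_2 = 10^(1.56/10) = 1.432, G_2 = 10^(−1.56/10) = 0.6982
  Stage 3: F_3 = 10^(4.81/10) = 3.027, G_3 = 10^(−3.58/10) = 0.4385
  Stage 4: F_4 = 10^(4.00/10) = 2.512, G_4 = 10^(34.9/10) = 3090
Friis cascade:
  F = 3.802 + (1.432 − 1)/0.2630 + (3.027 − 1)/0.1837 + (2.512 − 1)/0.08054 = 35.25
NF = 10 log₁₀(35.25) = 15.47 dB

15.47 dB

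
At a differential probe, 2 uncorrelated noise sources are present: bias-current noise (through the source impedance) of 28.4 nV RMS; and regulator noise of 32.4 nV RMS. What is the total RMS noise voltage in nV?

43.1 nV

Uncorrelated sources add in power (mean-square): V_tot = √(ΣV_i²)
V_tot = √[(2.84×10⁻⁸)² + (3.24×10⁻⁸)²] = 4.31×10⁻⁸ V = 43.1 nV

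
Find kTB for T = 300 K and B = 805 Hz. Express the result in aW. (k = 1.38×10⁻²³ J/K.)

3.33 aW

P_n = kTB = 1.38×10⁻²³ × 300 × 8.05×10² = 3.33×10⁻¹⁸ W = 3.33 aW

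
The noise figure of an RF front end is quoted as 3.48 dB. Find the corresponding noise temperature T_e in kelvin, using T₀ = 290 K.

F = 10^(3.48/10) = 2.22844
T_e = (F − 1)·T₀ = (2.22844 − 1) × 290 = 356 K

356 K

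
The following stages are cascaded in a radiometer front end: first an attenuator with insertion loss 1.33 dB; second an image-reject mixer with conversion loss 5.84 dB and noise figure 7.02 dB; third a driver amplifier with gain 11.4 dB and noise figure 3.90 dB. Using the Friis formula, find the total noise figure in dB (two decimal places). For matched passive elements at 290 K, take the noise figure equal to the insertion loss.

Convert to linear (a loss of L dB is a gain of −L dB): F_i = 10^(NF_i/10), G_i = 10^(G_i,dB/10)
  Stage 1: F_1 = 10^(1.33/10) = 1.358, G_1 = 10^(−1.33/10) = 0.7362
  Stage 2: F_2 = 10^(7.02/10) = 5.035, G_2 = 10^(−5.84/10) = 0.2606
  Stage 3: F_3 = 10^(3.90/10) = 2.455, G_3 = 10^(11.4/10) = 13.80
Friis cascade:
  F = 1.358 + (5.035 − 1)/0.7362 + (2.455 − 1)/0.1919 = 14.42
NF = 10 log₁₀(14.42) = 11.59 dB

11.59 dB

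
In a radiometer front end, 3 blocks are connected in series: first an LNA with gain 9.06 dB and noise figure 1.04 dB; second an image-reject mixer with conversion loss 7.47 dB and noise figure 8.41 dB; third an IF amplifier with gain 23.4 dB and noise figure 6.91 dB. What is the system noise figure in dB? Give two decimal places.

6.74 dB

Convert to linear (a loss of L dB is a gain of −L dB): F_i = 10^(NF_i/10), G_i = 10^(G_i,dB/10)
  Stage 1: F_1 = 10^(1.04/10) = 1.271, G_1 = 10^(9.06/10) = 8.054
  Stage 2: F_2 = 10^(8.41/10) = 6.934, G_2 = 10^(−7.47/10) = 0.1791
  Stage 3: F_3 = 10^(6.91/10) = 4.909, G_3 = 10^(23.4/10) = 218.8
Friis cascade:
  F = 1.271 + (6.934 − 1)/8.054 + (4.909 − 1)/1.442 = 4.718
NF = 10 log₁₀(4.718) = 6.74 dB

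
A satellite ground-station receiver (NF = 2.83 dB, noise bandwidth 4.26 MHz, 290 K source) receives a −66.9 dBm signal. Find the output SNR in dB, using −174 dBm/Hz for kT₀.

Noise floor: N = −174 + 10 log₁₀(B) + NF
10 log₁₀(4.26×10⁶) = 66.29 dB
N = −174 + 66.29 + 2.83 = −104.88 dBm
SNR = P_sig − N = −66.9 − (−104.88) = 37.98 dB → 38.0 dB

38.0 dB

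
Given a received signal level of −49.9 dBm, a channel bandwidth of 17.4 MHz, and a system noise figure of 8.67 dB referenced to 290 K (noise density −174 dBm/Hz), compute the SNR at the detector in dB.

43.0 dB

Noise floor: N = −174 + 10 log₁₀(B) + NF
10 log₁₀(1.74×10⁷) = 72.41 dB
N = −174 + 72.41 + 8.67 = −92.92 dBm
SNR = P_sig − N = −49.9 − (−92.92) = 43.02 dB → 43.0 dB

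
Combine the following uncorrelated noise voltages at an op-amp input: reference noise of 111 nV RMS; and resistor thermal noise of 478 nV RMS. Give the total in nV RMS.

491 nV

Uncorrelated sources add in power (mean-square): V_tot = √(ΣV_i²)
V_tot = √[(1.11×10⁻⁷)² + (4.78×10⁻⁷)²] = 4.91×10⁻⁷ V = 491 nV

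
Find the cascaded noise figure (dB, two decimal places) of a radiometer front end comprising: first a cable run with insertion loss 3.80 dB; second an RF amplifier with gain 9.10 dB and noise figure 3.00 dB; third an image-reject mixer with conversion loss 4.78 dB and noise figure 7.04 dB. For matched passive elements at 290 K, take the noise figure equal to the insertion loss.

Convert to linear (a loss of L dB is a gain of −L dB): F_i = 10^(NF_i/10), G_i = 10^(G_i,dB/10)
  Stage 1: F_1 = 10^(3.80/10) = 2.399, G_1 = 10^(−3.80/10) = 0.4169
  Stage 2: F_2 = 10^(3.00/10) = 1.995, G_2 = 10^(9.10/10) = 8.128
  Stage 3: F_3 = 10^(7.04/10) = 5.058, G_3 = 10^(−4.78/10) = 0.3327
Friis cascade:
  F = 2.399 + (1.995 − 1)/0.4169 + (5.058 − 1)/3.388 = 5.984
NF = 10 log₁₀(5.984) = 7.77 dB

7.77 dB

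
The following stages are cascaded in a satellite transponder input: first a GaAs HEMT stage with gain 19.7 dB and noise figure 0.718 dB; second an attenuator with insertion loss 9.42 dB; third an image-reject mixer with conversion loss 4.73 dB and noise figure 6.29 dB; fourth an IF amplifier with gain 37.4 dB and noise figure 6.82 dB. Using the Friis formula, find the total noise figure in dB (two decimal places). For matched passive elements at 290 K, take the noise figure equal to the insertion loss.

Convert to linear (a loss of L dB is a gain of −L dB): F_i = 10^(NF_i/10), G_i = 10^(G_i,dB/10)
  Stage 1: F_1 = 10^(0.718/10) = 1.180, G_1 = 10^(19.7/10) = 93.33
  Stage 2: F_2 = 10^(9.42/10) = 8.750, G_2 = 10^(−9.42/10) = 0.1143
  Stage 3: F_3 = 10^(6.29/10) = 4.256, G_3 = 10^(−4.73/10) = 0.3365
  Stage 4: F_4 = 10^(6.82/10) = 4.808, G_4 = 10^(37.4/10) = 5495
Friis cascade:
  F = 1.180 + (8.750 − 1)/93.33 + (4.256 − 1)/10.67 + (4.808 − 1)/3.589 = 2.629
NF = 10 log₁₀(2.629) = 4.20 dB

4.20 dB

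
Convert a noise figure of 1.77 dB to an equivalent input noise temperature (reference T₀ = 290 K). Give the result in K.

146 K

F = 10^(1.77/10) = 1.50314
T_e = (F − 1)·T₀ = (1.50314 − 1) × 290 = 146 K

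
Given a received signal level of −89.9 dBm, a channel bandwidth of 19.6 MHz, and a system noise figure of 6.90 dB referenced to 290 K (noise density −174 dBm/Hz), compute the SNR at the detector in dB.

4.3 dB

Noise floor: N = −174 + 10 log₁₀(B) + NF
10 log₁₀(1.96×10⁷) = 72.92 dB
N = −174 + 72.92 + 6.90 = −94.18 dBm
SNR = P_sig − N = −89.9 − (−94.18) = 4.28 dB → 4.3 dB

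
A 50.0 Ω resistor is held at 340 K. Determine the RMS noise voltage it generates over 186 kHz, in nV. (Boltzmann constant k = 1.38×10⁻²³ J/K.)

418 nV

V_n = √(4kTRB)
4kTRB = 4 × 1.38×10⁻²³ × 340 × 5.00×10¹ × 1.86×10⁵ = 1.75×10⁻¹³ V²
V_n = √(1.75×10⁻¹³) = 4.18×10⁻⁷ V = 418 nV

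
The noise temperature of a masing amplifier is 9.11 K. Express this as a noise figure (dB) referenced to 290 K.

F = 1 + T_e/T₀ = 1 + 9.11/290 = 1.03141
NF = 10 log₁₀(1.03141) = 0.134 dB

0.134 dB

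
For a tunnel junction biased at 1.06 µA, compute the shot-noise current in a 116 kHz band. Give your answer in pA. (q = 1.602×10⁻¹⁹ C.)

I_n = √(2qI·B)
2qI·B = 2 × 1.602×10⁻¹⁹ × 1.06×10⁻⁶ × 1.16×10⁵ = 3.94×10⁻²⁰ A²
I_n = √(3.94×10⁻²⁰) = 1.98×10⁻¹⁰ A = 198 pA

198 pA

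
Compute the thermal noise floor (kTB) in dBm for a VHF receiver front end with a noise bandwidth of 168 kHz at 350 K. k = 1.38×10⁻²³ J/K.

P_n = kTB = 1.38×10⁻²³ × 350 × 1.68×10⁵ = 8.11×10⁻¹⁶ W
In dBm: 10 log₁₀(8.11×10⁻¹⁶ / 10⁻³) = −120.9 dBm

−120.9 dBm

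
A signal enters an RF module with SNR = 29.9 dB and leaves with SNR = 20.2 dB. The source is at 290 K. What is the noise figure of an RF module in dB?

9.7 dB

NF (dB) = SNR_in(dB) − SNR_out(dB) when the source is at T₀
NF = 29.9 − 20.2 = 9.7 dB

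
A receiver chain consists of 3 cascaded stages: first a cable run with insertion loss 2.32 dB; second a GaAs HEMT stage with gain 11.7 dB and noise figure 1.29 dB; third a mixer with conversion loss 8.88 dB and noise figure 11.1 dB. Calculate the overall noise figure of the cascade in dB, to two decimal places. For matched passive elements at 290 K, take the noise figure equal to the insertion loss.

5.64 dB

Convert to linear (a loss of L dB is a gain of −L dB): F_i = 10^(NF_i/10), G_i = 10^(G_i,dB/10)
  Stage 1: F_1 = 10^(2.32/10) = 1.706, G_1 = 10^(−2.32/10) = 0.5861
  Stage 2: F_2 = 10^(1.29/10) = 1.346, G_2 = 10^(11.7/10) = 14.79
  Stage 3: F_3 = 10^(11.1/10) = 12.88, G_3 = 10^(−8.88/10) = 0.1294
Friis cascade:
  F = 1.706 + (1.346 − 1)/0.5861 + (12.88 − 1)/8.670 = 3.667
NF = 10 log₁₀(3.667) = 5.64 dB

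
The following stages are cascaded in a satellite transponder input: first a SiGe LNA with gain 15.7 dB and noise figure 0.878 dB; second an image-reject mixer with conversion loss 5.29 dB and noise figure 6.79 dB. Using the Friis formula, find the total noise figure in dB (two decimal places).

1.22 dB

Convert to linear (a loss of L dB is a gain of −L dB): F_i = 10^(NF_i/10), G_i = 10^(G_i,dB/10)
  Stage 1: F_1 = 10^(0.878/10) = 1.224, G_1 = 10^(15.7/10) = 37.15
  Stage 2: F_2 = 10^(6.79/10) = 4.775, G_2 = 10^(−5.29/10) = 0.2958
Friis cascade:
  F = 1.224 + (4.775 − 1)/37.15 = 1.326
NF = 10 log₁₀(1.326) = 1.22 dB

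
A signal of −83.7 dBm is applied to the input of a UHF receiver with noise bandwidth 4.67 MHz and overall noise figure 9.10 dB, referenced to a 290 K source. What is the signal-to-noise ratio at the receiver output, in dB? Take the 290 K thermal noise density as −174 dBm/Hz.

14.5 dB

Noise floor: N = −174 + 10 log₁₀(B) + NF
10 log₁₀(4.67×10⁶) = 66.69 dB
N = −174 + 66.69 + 9.10 = −98.21 dBm
SNR = P_sig − N = −83.7 − (−98.21) = 14.51 dB → 14.5 dB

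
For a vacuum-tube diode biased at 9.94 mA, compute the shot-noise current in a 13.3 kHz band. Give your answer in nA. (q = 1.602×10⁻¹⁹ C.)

I_n = √(2qI·B)
2qI·B = 2 × 1.602×10⁻¹⁹ × 9.94×10⁻³ × 1.33×10⁴ = 4.24×10⁻¹⁷ A²
I_n = √(4.24×10⁻¹⁷) = 6.51×10⁻⁹ A = 6.51 nA

6.51 nA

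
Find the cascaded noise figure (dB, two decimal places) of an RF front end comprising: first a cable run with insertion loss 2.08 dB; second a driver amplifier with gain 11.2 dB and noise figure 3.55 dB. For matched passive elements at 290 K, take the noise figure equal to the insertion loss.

Convert to linear (a loss of L dB is a gain of −L dB): F_i = 10^(NF_i/10), G_i = 10^(G_i,dB/10)
  Stage 1: F_1 = 10^(2.08/10) = 1.614, G_1 = 10^(−2.08/10) = 0.6194
  Stage 2: F_2 = 10^(3.55/10) = 2.265, G_2 = 10^(11.2/10) = 13.18
Friis cascade:
  F = 1.614 + (2.265 − 1)/0.6194 = 3.656
NF = 10 log₁₀(3.656) = 5.63 dB

5.63 dB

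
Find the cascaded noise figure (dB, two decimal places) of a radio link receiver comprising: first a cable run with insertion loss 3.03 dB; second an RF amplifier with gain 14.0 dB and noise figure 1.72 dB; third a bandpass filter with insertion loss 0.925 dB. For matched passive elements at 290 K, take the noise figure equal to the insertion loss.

4.78 dB

Convert to linear (a loss of L dB is a gain of −L dB): F_i = 10^(NF_i/10), G_i = 10^(G_i,dB/10)
  Stage 1: F_1 = 10^(3.03/10) = 2.009, G_1 = 10^(−3.03/10) = 0.4977
  Stage 2: F_2 = 10^(1.72/10) = 1.486, G_2 = 10^(14.0/10) = 25.12
  Stage 3: F_3 = 10^(0.925/10) = 1.237, G_3 = 10^(−0.925/10) = 0.8082
Friis cascade:
  F = 2.009 + (1.486 − 1)/0.4977 + (1.237 − 1)/12.50 = 3.004
NF = 10 log₁₀(3.004) = 4.78 dB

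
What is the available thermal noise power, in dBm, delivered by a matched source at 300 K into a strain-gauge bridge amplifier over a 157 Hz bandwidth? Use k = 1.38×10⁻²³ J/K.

P_n = kTB = 1.38×10⁻²³ × 300 × 1.57×10² = 6.50×10⁻¹⁹ W
In dBm: 10 log₁₀(6.50×10⁻¹⁹ / 10⁻³) = −151.9 dBm

−151.9 dBm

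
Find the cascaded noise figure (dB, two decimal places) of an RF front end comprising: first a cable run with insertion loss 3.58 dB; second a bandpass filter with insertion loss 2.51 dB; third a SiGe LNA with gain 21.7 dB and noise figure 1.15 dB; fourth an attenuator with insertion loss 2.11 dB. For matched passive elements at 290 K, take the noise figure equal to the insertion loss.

7.25 dB

Convert to linear (a loss of L dB is a gain of −L dB): F_i = 10^(NF_i/10), G_i = 10^(G_i,dB/10)
  Stage 1: F_1 = 10^(3.58/10) = 2.280, G_1 = 10^(−3.58/10) = 0.4385
  Stage 2: F_2 = 10^(2.51/10) = 1.782, G_2 = 10^(−2.51/10) = 0.5610
  Stage 3: F_3 = 10^(1.15/10) = 1.303, G_3 = 10^(21.7/10) = 147.9
  Stage 4: F_4 = 10^(2.11/10) = 1.626, G_4 = 10^(−2.11/10) = 0.6152
Friis cascade:
  F = 2.280 + (1.782 − 1)/0.4385 + (1.303 − 1)/0.2460 + (1.626 − 1)/36.39 = 5.314
NF = 10 log₁₀(5.314) = 7.25 dB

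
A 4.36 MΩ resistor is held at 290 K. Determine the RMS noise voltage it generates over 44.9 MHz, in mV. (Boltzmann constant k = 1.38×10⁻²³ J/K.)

V_n = √(4kTRB)
4kTRB = 4 × 1.38×10⁻²³ × 290 × 4.36×10⁶ × 4.49×10⁷ = 3.13×10⁻⁶ V²
V_n = √(3.13×10⁻⁶) = 1.77×10⁻³ V = 1.77 mV

1.77 mV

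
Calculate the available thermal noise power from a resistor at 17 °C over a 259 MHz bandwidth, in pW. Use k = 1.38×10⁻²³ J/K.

1.04 pW

T = 17 °C + 273.15 = 290.15 K
P_n = kTB = 1.38×10⁻²³ × 290.15 × 2.59×10⁸ = 1.04×10⁻¹² W = 1.04 pW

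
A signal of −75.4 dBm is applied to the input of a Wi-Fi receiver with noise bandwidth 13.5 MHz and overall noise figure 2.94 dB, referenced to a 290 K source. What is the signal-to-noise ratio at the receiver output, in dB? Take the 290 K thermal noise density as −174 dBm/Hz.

24.4 dB

Noise floor: N = −174 + 10 log₁₀(B) + NF
10 log₁₀(1.35×10⁷) = 71.3 dB
N = −174 + 71.3 + 2.94 = −99.76 dBm
SNR = P_sig − N = −75.4 − (−99.76) = 24.36 dB → 24.4 dB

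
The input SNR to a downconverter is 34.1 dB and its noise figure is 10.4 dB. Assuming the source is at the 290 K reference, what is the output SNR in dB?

23.7 dB

By definition F = SNR_in/SNR_out, so in dB: SNR_out = SNR_in − NF
SNR_out = 34.1 − 10.4 = 23.7 dB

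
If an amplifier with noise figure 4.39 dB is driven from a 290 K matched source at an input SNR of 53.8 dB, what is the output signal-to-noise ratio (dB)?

By definition F = SNR_in/SNR_out, so in dB: SNR_out = SNR_in − NF
SNR_out = 53.8 − 4.39 = 49.41 dB

49.41 dB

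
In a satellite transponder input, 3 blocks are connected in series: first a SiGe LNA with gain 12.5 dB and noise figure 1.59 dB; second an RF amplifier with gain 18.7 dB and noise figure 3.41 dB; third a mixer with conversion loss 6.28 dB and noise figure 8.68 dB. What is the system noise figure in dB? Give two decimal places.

Convert to linear (a loss of L dB is a gain of −L dB): F_i = 10^(NF_i/10), G_i = 10^(G_i,dB/10)
  Stage 1: F_1 = 10^(1.59/10) = 1.442, G_1 = 10^(12.5/10) = 17.78
  Stage 2: F_2 = 10^(3.41/10) = 2.193, G_2 = 10^(18.7/10) = 74.13
  Stage 3: F_3 = 10^(8.68/10) = 7.379, G_3 = 10^(−6.28/10) = 0.2355
Friis cascade:
  F = 1.442 + (2.193 − 1)/17.78 + (7.379 − 1)/1318 = 1.514
NF = 10 log₁₀(1.514) = 1.80 dB

1.80 dB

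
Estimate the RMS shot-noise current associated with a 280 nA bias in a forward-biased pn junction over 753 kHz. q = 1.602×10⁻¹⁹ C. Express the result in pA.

I_n = √(2qI·B)
2qI·B = 2 × 1.602×10⁻¹⁹ × 2.80×10⁻⁷ × 7.53×10⁵ = 6.76×10⁻²⁰ A²
I_n = √(6.76×10⁻²⁰) = 2.60×10⁻¹⁰ A = 260 pA

260 pA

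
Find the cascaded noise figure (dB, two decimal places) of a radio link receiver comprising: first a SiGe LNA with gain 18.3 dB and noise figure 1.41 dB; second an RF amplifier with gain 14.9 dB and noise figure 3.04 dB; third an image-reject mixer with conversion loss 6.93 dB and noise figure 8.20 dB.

Convert to linear (a loss of L dB is a gain of −L dB): F_i = 10^(NF_i/10), G_i = 10^(G_i,dB/10)
  Stage 1: F_1 = 10^(1.41/10) = 1.384, G_1 = 10^(18.3/10) = 67.61
  Stage 2: F_2 = 10^(3.04/10) = 2.014, G_2 = 10^(14.9/10) = 30.90
  Stage 3: F_3 = 10^(8.20/10) = 6.607, G_3 = 10^(−6.93/10) = 0.2028
Friis cascade:
  F = 1.384 + (2.014 − 1)/67.61 + (6.607 − 1)/2089 = 1.401
NF = 10 log₁₀(1.401) = 1.47 dB

1.47 dB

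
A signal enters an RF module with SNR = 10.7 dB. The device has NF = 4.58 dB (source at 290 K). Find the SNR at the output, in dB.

By definition F = SNR_in/SNR_out, so in dB: SNR_out = SNR_in − NF
SNR_out = 10.7 − 4.58 = 6.12 dB

6.12 dB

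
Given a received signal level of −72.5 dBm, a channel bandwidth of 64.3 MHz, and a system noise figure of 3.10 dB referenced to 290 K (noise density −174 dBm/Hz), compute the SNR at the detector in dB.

Noise floor: N = −174 + 10 log₁₀(B) + NF
10 log₁₀(6.43×10⁷) = 78.08 dB
N = −174 + 78.08 + 3.10 = −92.82 dBm
SNR = P_sig − N = −72.5 − (−92.82) = 20.32 dB → 20.3 dB

20.3 dB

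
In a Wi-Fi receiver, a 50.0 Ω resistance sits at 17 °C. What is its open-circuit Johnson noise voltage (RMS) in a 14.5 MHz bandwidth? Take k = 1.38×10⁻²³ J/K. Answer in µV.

T = 17 °C + 273.15 = 290.15 K
V_n = √(4kTRB)
4kTRB = 4 × 1.38×10⁻²³ × 290.15 × 5.00×10¹ × 1.45×10⁷ = 1.16×10⁻¹¹ V²
V_n = √(1.16×10⁻¹¹) = 3.41×10⁻⁶ V = 3.41 µV

3.41 µV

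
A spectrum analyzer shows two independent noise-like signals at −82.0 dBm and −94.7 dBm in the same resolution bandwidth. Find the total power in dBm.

Convert to linear, add, convert back:
P₁ = 6.31×10⁻¹² W, P₂ = 3.39×10⁻¹³ W
P_tot = 6.65×10⁻¹² W → 10 log₁₀(P_tot / 10⁻³) = −81.8 dBm

−81.8 dBm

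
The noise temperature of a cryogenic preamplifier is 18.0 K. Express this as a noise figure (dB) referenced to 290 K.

F = 1 + T_e/T₀ = 1 + 18.0/290 = 1.06207
NF = 10 log₁₀(1.06207) = 0.262 dB

0.262 dB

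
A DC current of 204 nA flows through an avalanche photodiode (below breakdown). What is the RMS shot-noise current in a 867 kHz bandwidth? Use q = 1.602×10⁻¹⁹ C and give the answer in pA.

I_n = √(2qI·B)
2qI·B = 2 × 1.602×10⁻¹⁹ × 2.04×10⁻⁷ × 8.67×10⁵ = 5.67×10⁻²⁰ A²
I_n = √(5.67×10⁻²⁰) = 2.38×10⁻¹⁰ A = 238 pA

238 pA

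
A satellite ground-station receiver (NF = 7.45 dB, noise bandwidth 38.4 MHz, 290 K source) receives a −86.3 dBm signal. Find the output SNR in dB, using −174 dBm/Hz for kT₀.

Noise floor: N = −174 + 10 log₁₀(B) + NF
10 log₁₀(3.84×10⁷) = 75.84 dB
N = −174 + 75.84 + 7.45 = −90.71 dBm
SNR = P_sig − N = −86.3 − (−90.71) = 4.41 dB → 4.4 dB

4.4 dB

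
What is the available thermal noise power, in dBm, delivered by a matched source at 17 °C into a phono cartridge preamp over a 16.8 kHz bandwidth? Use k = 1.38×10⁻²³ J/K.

−131.7 dBm

T = 17 °C + 273.15 = 290.15 K
P_n = kTB = 1.38×10⁻²³ × 290.15 × 1.68×10⁴ = 6.73×10⁻¹⁷ W
In dBm: 10 log₁₀(6.73×10⁻¹⁷ / 10⁻³) = −131.7 dBm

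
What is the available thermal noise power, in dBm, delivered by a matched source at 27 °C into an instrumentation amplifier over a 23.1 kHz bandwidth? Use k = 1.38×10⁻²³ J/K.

T = 27 °C + 273.15 = 300.15 K
P_n = kTB = 1.38×10⁻²³ × 300.15 × 2.31×10⁴ = 9.57×10⁻¹⁷ W
In dBm: 10 log₁₀(9.57×10⁻¹⁷ / 10⁻³) = −130.2 dBm

−130.2 dBm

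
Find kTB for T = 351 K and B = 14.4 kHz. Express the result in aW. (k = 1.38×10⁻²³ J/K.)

P_n = kTB = 1.38×10⁻²³ × 351 × 1.44×10⁴ = 6.98×10⁻¹⁷ W = 69.8 aW

69.8 aW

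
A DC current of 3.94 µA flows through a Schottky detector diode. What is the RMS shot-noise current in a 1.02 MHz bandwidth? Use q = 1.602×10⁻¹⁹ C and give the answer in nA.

1.13 nA

I_n = √(2qI·B)
2qI·B = 2 × 1.602×10⁻¹⁹ × 3.94×10⁻⁶ × 1.02×10⁶ = 1.29×10⁻¹⁸ A²
I_n = √(1.29×10⁻¹⁸) = 1.13×10⁻⁹ A = 1.13 nA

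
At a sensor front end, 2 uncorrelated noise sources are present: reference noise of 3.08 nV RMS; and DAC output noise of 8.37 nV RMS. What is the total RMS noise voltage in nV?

Uncorrelated sources add in power (mean-square): V_tot = √(ΣV_i²)
V_tot = √[(3.08×10⁻⁹)² + (8.37×10⁻⁹)²] = 8.92×10⁻⁹ V = 8.92 nV

8.92 nV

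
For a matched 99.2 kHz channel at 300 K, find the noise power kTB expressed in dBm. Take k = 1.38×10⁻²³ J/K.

P_n = kTB = 1.38×10⁻²³ × 300 × 9.92×10⁴ = 4.11×10⁻¹⁶ W
In dBm: 10 log₁₀(4.11×10⁻¹⁶ / 10⁻³) = −123.9 dBm

−123.9 dBm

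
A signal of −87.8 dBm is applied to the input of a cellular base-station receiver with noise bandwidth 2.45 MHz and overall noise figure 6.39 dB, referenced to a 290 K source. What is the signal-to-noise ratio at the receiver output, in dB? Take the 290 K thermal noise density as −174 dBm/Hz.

Noise floor: N = −174 + 10 log₁₀(B) + NF
10 log₁₀(2.45×10⁶) = 63.89 dB
N = −174 + 63.89 + 6.39 = −103.72 dBm
SNR = P_sig − N = −87.8 − (−103.72) = 15.92 dB → 15.9 dB

15.9 dB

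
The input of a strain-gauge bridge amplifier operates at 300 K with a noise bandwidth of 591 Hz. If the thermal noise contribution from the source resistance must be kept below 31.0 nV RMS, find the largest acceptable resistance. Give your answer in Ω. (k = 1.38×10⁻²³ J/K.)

98.2 Ω

Johnson–Nyquist: V_n = √(4kTRB) ⇒ R = V_n² / (4kTB)
4kTB = 4 × 1.38×10⁻²³ × 300 × 5.91×10² = 9.79×10⁻¹⁸
R = (3.10×10⁻⁸)² / 9.79×10⁻¹⁸ = 9.82×10¹ Ω = 98.2 Ω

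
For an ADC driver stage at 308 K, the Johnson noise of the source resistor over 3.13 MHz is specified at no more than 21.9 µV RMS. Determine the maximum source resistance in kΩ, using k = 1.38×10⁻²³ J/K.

9.01 kΩ

Johnson–Nyquist: V_n = √(4kTRB) ⇒ R = V_n² / (4kTB)
4kTB = 4 × 1.38×10⁻²³ × 308 × 3.13×10⁶ = 5.32×10⁻¹⁴
R = (2.19×10⁻⁵)² / 5.32×10⁻¹⁴ = 9.01×10³ Ω = 9.01 kΩ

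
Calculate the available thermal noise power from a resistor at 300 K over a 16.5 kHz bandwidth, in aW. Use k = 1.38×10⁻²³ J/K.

P_n = kTB = 1.38×10⁻²³ × 300 × 1.65×10⁴ = 6.83×10⁻¹⁷ W = 68.3 aW

68.3 aW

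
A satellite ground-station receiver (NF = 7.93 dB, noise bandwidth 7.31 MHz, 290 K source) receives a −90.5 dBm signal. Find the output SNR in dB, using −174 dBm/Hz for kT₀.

Noise floor: N = −174 + 10 log₁₀(B) + NF
10 log₁₀(7.31×10⁶) = 68.64 dB
N = −174 + 68.64 + 7.93 = −97.43 dBm
SNR = P_sig − N = −90.5 − (−97.43) = 6.93 dB → 6.9 dB

6.9 dB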